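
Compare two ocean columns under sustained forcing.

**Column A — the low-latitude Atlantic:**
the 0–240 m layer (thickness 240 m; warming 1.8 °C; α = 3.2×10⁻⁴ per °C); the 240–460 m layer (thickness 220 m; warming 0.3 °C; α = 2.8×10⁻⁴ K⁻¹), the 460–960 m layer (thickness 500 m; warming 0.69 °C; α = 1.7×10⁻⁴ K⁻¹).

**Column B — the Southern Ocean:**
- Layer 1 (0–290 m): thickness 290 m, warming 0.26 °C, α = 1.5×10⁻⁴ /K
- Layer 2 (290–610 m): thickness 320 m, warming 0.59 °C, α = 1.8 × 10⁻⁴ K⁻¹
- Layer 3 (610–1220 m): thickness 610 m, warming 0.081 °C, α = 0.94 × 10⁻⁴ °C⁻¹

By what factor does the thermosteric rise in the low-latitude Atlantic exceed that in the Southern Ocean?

4.3

A 240 × 1.8 × 3.2×10⁻⁴ = 0.13824 m
A 240–460 m: 2.8×10⁻⁴ × 0.3 × 220 = 0.01848 m
A Layer 3: 500 × 0.69 × 1.7×10⁻⁴ = 0.05865 m
A total: 0.21537 m
B Layer 1: 0.26 × 290 × 1.5×10⁻⁴ = 0.01131 m
B 290–610 m: 320 × 0.59 × 1.8×10⁻⁴ = 0.033984 m
B Layer 3: 0.081 × 610 × 0.94×10⁻⁴ = 0.00464454 m
B total: 0.04993854 m
Ratio: 0.21537 / 0.04993854 ≈ 4.313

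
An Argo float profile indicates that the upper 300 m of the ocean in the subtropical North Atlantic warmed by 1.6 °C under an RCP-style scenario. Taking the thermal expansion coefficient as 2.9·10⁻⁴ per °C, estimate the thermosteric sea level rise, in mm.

Δh = αΔT·H = 2.9×10⁻⁴ × 1.6 × 300 = 0.13920 m

Δh = 139 mm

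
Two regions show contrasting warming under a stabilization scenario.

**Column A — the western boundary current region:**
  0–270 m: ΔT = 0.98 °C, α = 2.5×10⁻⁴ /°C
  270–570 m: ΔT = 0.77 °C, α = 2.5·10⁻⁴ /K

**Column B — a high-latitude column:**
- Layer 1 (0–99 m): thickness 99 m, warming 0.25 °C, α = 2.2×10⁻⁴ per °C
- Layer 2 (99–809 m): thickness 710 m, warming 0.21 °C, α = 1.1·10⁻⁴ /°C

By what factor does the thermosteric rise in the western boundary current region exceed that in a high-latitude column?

a factor of 5.67

A 0–270 m: 0.98 × 270 × 2.5×10⁻⁴ = 0.06615 m
A 270–570 m: 2.5×10⁻⁴ × 300 × 0.77 = 0.05775 m
A total: 0.12390 m
B Layer 1: 99 × 0.25 × 2.2×10⁻⁴ = 0.005445 m
B 710 × 1.1×10⁻⁴ × 0.21 = 0.016401 m
B total: 0.021846 m
Ratio: 0.12390 / 0.021846 ≈ 5.672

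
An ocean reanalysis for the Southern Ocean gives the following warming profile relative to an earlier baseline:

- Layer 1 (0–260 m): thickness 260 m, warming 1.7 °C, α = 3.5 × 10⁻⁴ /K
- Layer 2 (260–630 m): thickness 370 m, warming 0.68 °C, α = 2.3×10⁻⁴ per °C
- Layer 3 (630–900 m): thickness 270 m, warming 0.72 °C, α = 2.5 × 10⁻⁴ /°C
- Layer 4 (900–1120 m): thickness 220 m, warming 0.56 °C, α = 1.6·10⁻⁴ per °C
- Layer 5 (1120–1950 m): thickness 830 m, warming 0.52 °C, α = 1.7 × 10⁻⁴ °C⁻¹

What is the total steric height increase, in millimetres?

Δh ≈ 354 mm

0–260 m: 260 × 1.7 × 3.5×10⁻⁴ = 0.15470 m
Layer 2: 2.3×10⁻⁴ × 0.68 × 370 = 0.057868 m
630–900 m: 0.72 × 270 × 2.5×10⁻⁴ = 0.04860 m
Layer 4: 1.6×10⁻⁴ × 0.56 × 220 = 0.019712 m
1120–1950 m: 0.52 × 830 × 1.7×10⁻⁴ = 0.073372 m
Δh = 0.15470 + 0.057868 + 0.04860 + 0.019712 + 0.073372 = 0.354252 m ≈ 354 mm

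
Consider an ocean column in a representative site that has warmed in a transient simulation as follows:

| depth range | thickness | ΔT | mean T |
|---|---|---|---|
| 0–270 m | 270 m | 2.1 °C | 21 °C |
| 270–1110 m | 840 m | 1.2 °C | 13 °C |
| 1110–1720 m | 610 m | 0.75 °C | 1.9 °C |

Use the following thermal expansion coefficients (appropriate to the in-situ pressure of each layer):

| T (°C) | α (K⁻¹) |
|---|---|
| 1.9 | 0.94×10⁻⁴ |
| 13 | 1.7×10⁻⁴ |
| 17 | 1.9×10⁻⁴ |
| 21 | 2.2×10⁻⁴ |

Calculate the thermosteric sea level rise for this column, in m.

Layer 1 at 21 °C → α = 2.2×10⁻⁴ K⁻¹
Layer 2 at 13 °C → α = 1.7×10⁻⁴ K⁻¹
Layer 3 at 1.9 °C → α = 0.94×10⁻⁴ K⁻¹
Layer 1: 270 × 2.1 × 2.2×10⁻⁴ = 0.12474 m
1.2 × 840 × 1.7×10⁻⁴ = 0.17136 m
0.94×10⁻⁴ × 0.75 × 610 = 0.043005 m
Δh = 0.12474 + 0.17136 + 0.043005 = 0.339105 m ≈ 0.339 m

about 0.339 m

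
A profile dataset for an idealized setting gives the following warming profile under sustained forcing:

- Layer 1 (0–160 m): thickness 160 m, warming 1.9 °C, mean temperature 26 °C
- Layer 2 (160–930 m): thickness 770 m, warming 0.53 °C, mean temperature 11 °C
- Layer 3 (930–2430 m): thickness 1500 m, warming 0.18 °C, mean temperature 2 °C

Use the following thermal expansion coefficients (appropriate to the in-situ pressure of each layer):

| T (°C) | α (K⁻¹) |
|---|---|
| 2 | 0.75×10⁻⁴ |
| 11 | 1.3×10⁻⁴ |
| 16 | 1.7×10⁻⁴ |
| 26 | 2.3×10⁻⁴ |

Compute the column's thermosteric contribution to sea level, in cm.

14.3 cm

Layer 1 at 26 °C → α = 2.3×10⁻⁴ K⁻¹
Layer 2 at 11 °C → α = 1.3×10⁻⁴ K⁻¹
Layer 3 at 2 °C → α = 0.75×10⁻⁴ K⁻¹
Layer 1: 2.3×10⁻⁴ × 1.9 × 160 = 0.06992 m
160–930 m: 770 × 1.3×10⁻⁴ × 0.53 = 0.053053 m
1500 × 0.75×10⁻⁴ × 0.18 = 0.02025 m
Δh = 0.06992 + 0.053053 + 0.02025 = 0.143223 m ≈ 14.3 cm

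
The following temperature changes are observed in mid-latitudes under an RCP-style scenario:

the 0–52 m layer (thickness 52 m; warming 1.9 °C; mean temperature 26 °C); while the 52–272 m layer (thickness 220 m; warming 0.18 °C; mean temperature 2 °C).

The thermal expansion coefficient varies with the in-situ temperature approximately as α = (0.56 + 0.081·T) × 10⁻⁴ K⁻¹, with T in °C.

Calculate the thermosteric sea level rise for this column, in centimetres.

2.92 cm of thermosteric rise

Layer 1: α = (0.56 + 0.081×26)×10⁻⁴ = 2.666×10⁻⁴ K⁻¹
Layer 2: α = (0.56 + 0.081×2)×10⁻⁴ = 0.722×10⁻⁴ K⁻¹
0–52 m: 1.9 × 2.666×10⁻⁴ × 52 = 0.02634008 m
52–272 m: 0.722×10⁻⁴ × 220 × 0.18 = 0.00285912 m
Δh = 0.02634008 + 0.00285912 = 0.0291992 m ≈ 2.92 cm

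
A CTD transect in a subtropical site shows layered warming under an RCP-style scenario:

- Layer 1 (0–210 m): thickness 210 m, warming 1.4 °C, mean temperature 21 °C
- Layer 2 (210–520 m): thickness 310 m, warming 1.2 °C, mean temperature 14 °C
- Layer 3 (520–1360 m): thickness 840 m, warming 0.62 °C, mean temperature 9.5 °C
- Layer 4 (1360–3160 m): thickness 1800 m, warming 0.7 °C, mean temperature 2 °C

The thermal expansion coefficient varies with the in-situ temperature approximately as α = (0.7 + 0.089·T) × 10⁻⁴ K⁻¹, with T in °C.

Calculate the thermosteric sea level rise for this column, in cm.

Δh ≈ 34 cm

Layer 1: α = (0.7 + 0.089×21)×10⁻⁴ = 2.569×10⁻⁴ K⁻¹
Layer 2: α = (0.7 + 0.089×14)×10⁻⁴ = 1.946×10⁻⁴ K⁻¹
Layer 3: α = (0.7 + 0.089×9.5)×10⁻⁴ = 1.5455×10⁻⁴ K⁻¹
Layer 4: α = (0.7 + 0.089×2)×10⁻⁴ = 0.878×10⁻⁴ K⁻¹
0–210 m: 1.4 × 210 × 2.569×10⁻⁴ = 0.0755286 m
210–520 m: 1.2 × 310 × 1.946×10⁻⁴ = 0.0723912 m
520–1360 m: 840 × 1.5455×10⁻⁴ × 0.62 = 0.08048964 m
1360–3160 m: 1800 × 0.7 × 0.878×10⁻⁴ = 0.110628 m
Δh = 0.0755286 + 0.0723912 + 0.08048964 + 0.110628 = 0.33903744 m ≈ 34 cm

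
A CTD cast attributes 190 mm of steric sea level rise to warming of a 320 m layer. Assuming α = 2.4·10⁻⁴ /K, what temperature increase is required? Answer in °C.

about 2.47 °C

ΔT = Δh/(αH) = 0.19 / (2.4×10⁻⁴ × 320) ≈ 2.474 °C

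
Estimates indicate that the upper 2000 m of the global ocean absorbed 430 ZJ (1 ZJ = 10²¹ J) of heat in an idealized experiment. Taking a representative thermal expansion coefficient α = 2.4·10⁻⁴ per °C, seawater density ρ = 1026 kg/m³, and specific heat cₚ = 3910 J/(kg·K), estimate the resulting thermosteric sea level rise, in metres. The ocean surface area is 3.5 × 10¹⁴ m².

Per unit area: Q = 430×10²¹ / (3.5×10¹⁴) ≈ 1.229×10⁹ J/m²
Δh = αQ/(ρcₚ) = 2.4×10⁻⁴ × 1.229×10⁹ / (1026 × 3910) ≈ 0.073526 m

about 0.074 m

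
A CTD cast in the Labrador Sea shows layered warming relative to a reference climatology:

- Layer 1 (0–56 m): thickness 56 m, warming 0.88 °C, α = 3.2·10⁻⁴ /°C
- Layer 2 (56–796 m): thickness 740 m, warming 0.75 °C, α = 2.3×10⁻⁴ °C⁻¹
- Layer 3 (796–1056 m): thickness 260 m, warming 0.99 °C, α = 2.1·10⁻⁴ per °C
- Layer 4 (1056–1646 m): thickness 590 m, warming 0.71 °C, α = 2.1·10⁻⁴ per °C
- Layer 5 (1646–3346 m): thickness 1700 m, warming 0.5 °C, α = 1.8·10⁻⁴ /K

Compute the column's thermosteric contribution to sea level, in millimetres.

438 mm

Layer 1: 0.88 × 56 × 3.2×10⁻⁴ = 0.0157696 m
740 × 0.75 × 2.3×10⁻⁴ = 0.12765 m
796–1056 m: 0.99 × 260 × 2.1×10⁻⁴ = 0.054054 m
Layer 4: 590 × 0.71 × 2.1×10⁻⁴ = 0.087969 m
Layer 5: 1.8×10⁻⁴ × 1700 × 0.5 = 0.15300 m
Δh = 0.0157696 + 0.12765 + 0.054054 + 0.087969 + 0.15300 = 0.4384426 m ≈ 438 mm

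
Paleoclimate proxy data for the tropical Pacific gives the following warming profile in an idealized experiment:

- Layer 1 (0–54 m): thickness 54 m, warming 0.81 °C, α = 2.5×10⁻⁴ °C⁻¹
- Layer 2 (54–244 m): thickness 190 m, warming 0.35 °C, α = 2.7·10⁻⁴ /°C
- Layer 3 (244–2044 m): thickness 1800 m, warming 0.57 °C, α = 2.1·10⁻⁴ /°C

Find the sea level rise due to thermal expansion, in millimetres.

Δh = 244 mm

Layer 1: 2.5×10⁻⁴ × 54 × 0.81 = 0.010935 m
54–244 m: 0.35 × 190 × 2.7×10⁻⁴ = 0.017955 m
Layer 3: 2.1×10⁻⁴ × 0.57 × 1800 = 0.21546 m
Δh = 0.010935 + 0.017955 + 0.21546 = 0.24435 m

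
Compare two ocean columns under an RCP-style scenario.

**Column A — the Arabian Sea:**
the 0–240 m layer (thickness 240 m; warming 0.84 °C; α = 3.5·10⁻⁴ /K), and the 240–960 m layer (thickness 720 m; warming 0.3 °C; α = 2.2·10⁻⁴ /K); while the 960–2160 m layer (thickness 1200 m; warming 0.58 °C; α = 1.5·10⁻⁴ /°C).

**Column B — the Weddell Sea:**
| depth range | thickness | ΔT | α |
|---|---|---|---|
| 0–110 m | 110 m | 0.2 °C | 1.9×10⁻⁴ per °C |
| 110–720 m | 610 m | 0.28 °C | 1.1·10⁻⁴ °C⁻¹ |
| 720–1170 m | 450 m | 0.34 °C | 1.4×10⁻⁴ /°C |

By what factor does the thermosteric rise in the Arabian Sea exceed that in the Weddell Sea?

≈ 5.01×

A Layer 1: 0.84 × 240 × 3.5×10⁻⁴ = 0.07056 m
A Layer 2: 2.2×10⁻⁴ × 720 × 0.3 = 0.04752 m
A Layer 3: 1200 × 0.58 × 1.5×10⁻⁴ = 0.10440 m
A total: 0.22248 m
B Layer 1: 1.9×10⁻⁴ × 0.2 × 110 = 0.00418 m
B Layer 2: 1.1×10⁻⁴ × 610 × 0.28 = 0.018788 m
B 720–1170 m: 0.34 × 450 × 1.4×10⁻⁴ = 0.02142 m
B total: 0.044388 m
Ratio: 0.22248 / 0.044388 ≈ 5.012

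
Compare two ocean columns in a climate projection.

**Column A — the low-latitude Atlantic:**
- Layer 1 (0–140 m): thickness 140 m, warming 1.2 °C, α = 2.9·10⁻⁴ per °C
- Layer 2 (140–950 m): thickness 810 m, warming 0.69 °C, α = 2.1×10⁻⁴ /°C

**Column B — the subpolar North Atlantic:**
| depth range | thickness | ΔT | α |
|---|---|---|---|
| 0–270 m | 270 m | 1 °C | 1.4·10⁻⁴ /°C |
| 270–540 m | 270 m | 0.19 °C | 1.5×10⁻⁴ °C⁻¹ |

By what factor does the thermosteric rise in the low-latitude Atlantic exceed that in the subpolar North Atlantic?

A Layer 1: 140 × 2.9×10⁻⁴ × 1.2 = 0.04872 m
A 810 × 0.69 × 2.1×10⁻⁴ = 0.117369 m
A total: 0.166089 m
B 1 × 1.4×10⁻⁴ × 270 = 0.03780 m
B Layer 2: 1.5×10⁻⁴ × 270 × 0.19 = 0.007695 m
B total: 0.045495 m
Ratio: 0.166089 / 0.045495 ≈ 3.651

a factor of 3.65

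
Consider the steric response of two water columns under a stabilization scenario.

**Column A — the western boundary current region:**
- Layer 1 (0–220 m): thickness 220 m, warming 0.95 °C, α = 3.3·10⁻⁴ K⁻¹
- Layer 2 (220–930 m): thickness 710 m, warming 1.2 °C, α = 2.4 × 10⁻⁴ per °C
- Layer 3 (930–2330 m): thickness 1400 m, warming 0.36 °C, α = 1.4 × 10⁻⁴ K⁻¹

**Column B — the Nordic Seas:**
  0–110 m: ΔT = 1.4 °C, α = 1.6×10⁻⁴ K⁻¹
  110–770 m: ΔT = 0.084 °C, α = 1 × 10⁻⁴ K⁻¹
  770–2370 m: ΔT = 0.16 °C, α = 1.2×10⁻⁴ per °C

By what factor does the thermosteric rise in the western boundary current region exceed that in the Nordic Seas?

a factor of 5.6

A Layer 1: 0.95 × 220 × 3.3×10⁻⁴ = 0.06897 m
A 710 × 1.2 × 2.4×10⁻⁴ = 0.20448 m
A 930–2330 m: 0.36 × 1400 × 1.4×10⁻⁴ = 0.07056 m
A total: 0.34401 m
B Layer 1: 1.4 × 1.6×10⁻⁴ × 110 = 0.02464 m
B Layer 2: 1×10⁻⁴ × 660 × 0.084 = 0.005544 m
B 770–2370 m: 1.2×10⁻⁴ × 0.16 × 1600 = 0.03072 m
B total: 0.060904 m
Ratio: 0.34401 / 0.060904 ≈ 5.648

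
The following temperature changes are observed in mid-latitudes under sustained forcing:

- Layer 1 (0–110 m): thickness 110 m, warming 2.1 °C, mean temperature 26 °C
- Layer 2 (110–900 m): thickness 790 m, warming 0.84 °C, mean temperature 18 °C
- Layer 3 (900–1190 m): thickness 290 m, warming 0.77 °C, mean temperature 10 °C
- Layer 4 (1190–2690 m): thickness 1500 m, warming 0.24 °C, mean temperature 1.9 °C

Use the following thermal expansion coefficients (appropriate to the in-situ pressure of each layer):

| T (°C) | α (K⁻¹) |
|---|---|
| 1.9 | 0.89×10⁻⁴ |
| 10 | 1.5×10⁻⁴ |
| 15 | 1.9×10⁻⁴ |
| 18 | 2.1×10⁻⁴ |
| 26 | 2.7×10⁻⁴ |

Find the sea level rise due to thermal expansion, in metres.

Layer 1 at 26 °C → α = 2.7×10⁻⁴ K⁻¹
Layer 2 at 18 °C → α = 2.1×10⁻⁴ K⁻¹
Layer 3 at 10 °C → α = 1.5×10⁻⁴ K⁻¹
Layer 4 at 1.9 °C → α = 0.89×10⁻⁴ K⁻¹
0–110 m: 2.1 × 110 × 2.7×10⁻⁴ = 0.06237 m
Layer 2: 2.1×10⁻⁴ × 0.84 × 790 = 0.139356 m
Layer 3: 1.5×10⁻⁴ × 290 × 0.77 = 0.033495 m
1500 × 0.24 × 0.89×10⁻⁴ = 0.03204 m
Δh = 0.06237 + 0.139356 + 0.033495 + 0.03204 = 0.267261 m ≈ 0.267 m

0.267 m of thermosteric rise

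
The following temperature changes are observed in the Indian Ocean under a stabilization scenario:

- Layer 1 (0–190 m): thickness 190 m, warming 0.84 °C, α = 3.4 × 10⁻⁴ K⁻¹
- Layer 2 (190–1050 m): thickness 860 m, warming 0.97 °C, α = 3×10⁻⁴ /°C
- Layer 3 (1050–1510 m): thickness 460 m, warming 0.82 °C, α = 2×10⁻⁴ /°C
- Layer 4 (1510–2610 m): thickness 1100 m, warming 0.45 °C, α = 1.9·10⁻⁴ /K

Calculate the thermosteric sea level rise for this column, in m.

Δh = 0.47 m

190 × 3.4×10⁻⁴ × 0.84 = 0.054264 m
3×10⁻⁴ × 860 × 0.97 = 0.25026 m
2×10⁻⁴ × 460 × 0.82 = 0.07544 m
Layer 4: 1.9×10⁻⁴ × 0.45 × 1100 = 0.09405 m
Δh = 0.054264 + 0.25026 + 0.07544 + 0.09405 = 0.474014 m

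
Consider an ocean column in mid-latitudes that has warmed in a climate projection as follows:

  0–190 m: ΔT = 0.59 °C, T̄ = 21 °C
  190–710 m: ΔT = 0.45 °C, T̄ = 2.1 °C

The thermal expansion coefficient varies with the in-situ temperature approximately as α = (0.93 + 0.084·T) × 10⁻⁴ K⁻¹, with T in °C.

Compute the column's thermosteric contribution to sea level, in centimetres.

Layer 1: α = (0.93 + 0.084×21)×10⁻⁴ = 2.694×10⁻⁴ K⁻¹
Layer 2: α = (0.93 + 0.084×2.1)×10⁻⁴ = 1.1064×10⁻⁴ K⁻¹
0.59 × 2.694×10⁻⁴ × 190 = 0.03019974 m
Layer 2: 520 × 0.45 × 1.1064×10⁻⁴ = 0.02588976 m
Δh = 0.03019974 + 0.02588976 = 0.0560895 m

Δh ≈ 5.61 cm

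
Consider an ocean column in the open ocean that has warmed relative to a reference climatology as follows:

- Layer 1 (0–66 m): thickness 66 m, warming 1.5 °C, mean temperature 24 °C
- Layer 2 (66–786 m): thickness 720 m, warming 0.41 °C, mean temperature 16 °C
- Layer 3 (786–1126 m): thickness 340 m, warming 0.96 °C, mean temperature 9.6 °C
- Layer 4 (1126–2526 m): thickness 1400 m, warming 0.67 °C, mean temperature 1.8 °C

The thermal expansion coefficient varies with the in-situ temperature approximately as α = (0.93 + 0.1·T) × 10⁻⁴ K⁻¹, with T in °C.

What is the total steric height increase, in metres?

about 0.27 m

Layer 1: α = (0.93 + 0.1×24)×10⁻⁴ = 3.33×10⁻⁴ K⁻¹
Layer 2: α = (0.93 + 0.1×16)×10⁻⁴ = 2.53×10⁻⁴ K⁻¹
Layer 3: α = (0.93 + 0.1×9.6)×10⁻⁴ = 1.89×10⁻⁴ K⁻¹
Layer 4: α = (0.93 + 0.1×1.8)×10⁻⁴ = 1.11×10⁻⁴ K⁻¹
Layer 1: 3.33×10⁻⁴ × 1.5 × 66 = 0.032967 m
Layer 2: 0.41 × 2.53×10⁻⁴ × 720 = 0.0746856 m
786–1126 m: 1.89×10⁻⁴ × 0.96 × 340 = 0.0616896 m
Layer 4: 1.11×10⁻⁴ × 1400 × 0.67 = 0.104118 m
Δh = 0.032967 + 0.0746856 + 0.0616896 + 0.104118 = 0.2734602 m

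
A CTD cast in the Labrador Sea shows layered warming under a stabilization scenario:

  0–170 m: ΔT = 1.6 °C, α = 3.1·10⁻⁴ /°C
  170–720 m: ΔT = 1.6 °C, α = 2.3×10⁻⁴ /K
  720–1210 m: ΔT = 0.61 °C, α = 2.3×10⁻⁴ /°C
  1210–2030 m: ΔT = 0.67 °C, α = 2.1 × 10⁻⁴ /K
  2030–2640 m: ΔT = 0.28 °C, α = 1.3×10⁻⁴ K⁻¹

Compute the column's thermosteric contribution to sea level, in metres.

about 0.493 m

3.1×10⁻⁴ × 170 × 1.6 = 0.08432 m
1.6 × 550 × 2.3×10⁻⁴ = 0.20240 m
720–1210 m: 2.3×10⁻⁴ × 490 × 0.61 = 0.068747 m
Layer 4: 2.1×10⁻⁴ × 0.67 × 820 = 0.115374 m
0.28 × 610 × 1.3×10⁻⁴ = 0.022204 m
Δh = 0.08432 + 0.20240 + 0.068747 + 0.115374 + 0.022204 = 0.493045 m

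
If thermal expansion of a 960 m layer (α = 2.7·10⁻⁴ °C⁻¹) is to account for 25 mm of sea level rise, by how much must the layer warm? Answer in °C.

ΔT = Δh/(αH) = 0.025 / (2.7×10⁻⁴ × 960) ≈ 0.09645 °C

0.0965 °C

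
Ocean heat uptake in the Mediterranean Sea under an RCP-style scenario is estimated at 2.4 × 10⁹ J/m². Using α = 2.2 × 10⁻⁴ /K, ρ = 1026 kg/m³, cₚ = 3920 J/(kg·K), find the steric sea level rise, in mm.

Δh = αQ/(ρcₚ) = 2.2×10⁻⁴ × 2.4×10⁹ / (1026 × 3920) ≈ 0.13128 m

130 mm of thermosteric rise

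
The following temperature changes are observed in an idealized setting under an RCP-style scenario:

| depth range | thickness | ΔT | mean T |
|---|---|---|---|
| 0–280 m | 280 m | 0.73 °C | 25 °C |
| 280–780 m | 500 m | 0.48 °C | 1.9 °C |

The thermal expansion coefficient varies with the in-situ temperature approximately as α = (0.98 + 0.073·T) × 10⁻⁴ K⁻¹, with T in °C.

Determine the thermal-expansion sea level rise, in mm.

Δh ≈ 84.2 mm

Layer 1: α = (0.98 + 0.073×25)×10⁻⁴ = 2.805×10⁻⁴ K⁻¹
Layer 2: α = (0.98 + 0.073×1.9)×10⁻⁴ = 1.1187×10⁻⁴ K⁻¹
Layer 1: 280 × 2.805×10⁻⁴ × 0.73 = 0.0573342 m
Layer 2: 0.48 × 500 × 1.1187×10⁻⁴ = 0.0268488 m
Δh = 0.0573342 + 0.0268488 = 0.084183 m ≈ 84.2 mm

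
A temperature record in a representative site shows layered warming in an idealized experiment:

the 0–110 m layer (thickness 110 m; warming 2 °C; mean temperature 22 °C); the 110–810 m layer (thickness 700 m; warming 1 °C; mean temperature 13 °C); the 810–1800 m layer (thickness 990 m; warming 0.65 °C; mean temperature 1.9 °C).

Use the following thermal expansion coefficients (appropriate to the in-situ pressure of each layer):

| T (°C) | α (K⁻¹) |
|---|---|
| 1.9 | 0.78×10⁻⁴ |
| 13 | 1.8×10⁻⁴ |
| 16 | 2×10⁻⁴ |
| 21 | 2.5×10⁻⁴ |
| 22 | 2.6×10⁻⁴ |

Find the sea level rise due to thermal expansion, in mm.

233 mm of thermosteric rise

Layer 1 at 22 °C → α = 2.6×10⁻⁴ K⁻¹
Layer 2 at 13 °C → α = 1.8×10⁻⁴ K⁻¹
Layer 3 at 1.9 °C → α = 0.78×10⁻⁴ K⁻¹
110 × 2 × 2.6×10⁻⁴ = 0.05720 m
1 × 1.8×10⁻⁴ × 700 = 0.12600 m
810–1800 m: 0.65 × 990 × 0.78×10⁻⁴ = 0.050193 m
Δh = 0.05720 + 0.12600 + 0.050193 = 0.233393 m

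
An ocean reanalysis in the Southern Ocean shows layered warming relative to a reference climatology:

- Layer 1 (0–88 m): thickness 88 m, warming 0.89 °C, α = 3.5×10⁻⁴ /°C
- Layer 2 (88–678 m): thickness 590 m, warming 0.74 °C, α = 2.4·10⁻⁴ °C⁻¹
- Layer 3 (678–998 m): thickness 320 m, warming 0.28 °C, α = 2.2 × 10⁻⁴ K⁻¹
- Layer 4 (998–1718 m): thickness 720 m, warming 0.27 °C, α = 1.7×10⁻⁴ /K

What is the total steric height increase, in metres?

Δh = 0.185 m

88 × 0.89 × 3.5×10⁻⁴ = 0.027412 m
Layer 2: 590 × 2.4×10⁻⁴ × 0.74 = 0.104784 m
678–998 m: 2.2×10⁻⁴ × 320 × 0.28 = 0.019712 m
998–1718 m: 1.7×10⁻⁴ × 720 × 0.27 = 0.033048 m
Δh = 0.027412 + 0.104784 + 0.019712 + 0.033048 = 0.184956 m ≈ 0.185 m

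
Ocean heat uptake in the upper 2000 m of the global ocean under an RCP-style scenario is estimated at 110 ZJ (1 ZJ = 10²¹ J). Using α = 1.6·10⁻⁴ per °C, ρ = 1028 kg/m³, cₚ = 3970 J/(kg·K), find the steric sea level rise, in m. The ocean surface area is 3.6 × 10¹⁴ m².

0.0120 m

Per unit area: Q = 110×10²¹ / (3.6×10¹⁴) ≈ 3.056×10⁸ J/m²
Δh = αQ/(ρcₚ) = 1.6×10⁻⁴ × 3.056×10⁸ / (1028 × 3970) ≈ 0.011981 m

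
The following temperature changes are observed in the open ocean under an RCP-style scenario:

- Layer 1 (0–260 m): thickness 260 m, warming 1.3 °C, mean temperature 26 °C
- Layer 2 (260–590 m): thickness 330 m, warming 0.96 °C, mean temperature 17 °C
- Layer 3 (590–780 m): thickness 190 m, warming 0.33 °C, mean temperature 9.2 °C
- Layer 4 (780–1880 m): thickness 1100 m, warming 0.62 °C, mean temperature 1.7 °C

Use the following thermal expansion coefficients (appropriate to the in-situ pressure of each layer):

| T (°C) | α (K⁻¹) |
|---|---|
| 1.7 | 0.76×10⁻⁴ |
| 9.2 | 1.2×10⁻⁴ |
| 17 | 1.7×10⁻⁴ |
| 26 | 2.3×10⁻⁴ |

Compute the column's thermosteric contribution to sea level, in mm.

Δh ≈ 190 mm

Layer 1 at 26 °C → α = 2.3×10⁻⁴ K⁻¹
Layer 2 at 17 °C → α = 1.7×10⁻⁴ K⁻¹
Layer 3 at 9.2 °C → α = 1.2×10⁻⁴ K⁻¹
Layer 4 at 1.7 °C → α = 0.76×10⁻⁴ K⁻¹
Layer 1: 1.3 × 260 × 2.3×10⁻⁴ = 0.07774 m
Layer 2: 1.7×10⁻⁴ × 0.96 × 330 = 0.053856 m
190 × 0.33 × 1.2×10⁻⁴ = 0.007524 m
1100 × 0.62 × 0.76×10⁻⁴ = 0.051832 m
Δh = 0.07774 + 0.053856 + 0.007524 + 0.051832 = 0.190952 m ≈ 190 mm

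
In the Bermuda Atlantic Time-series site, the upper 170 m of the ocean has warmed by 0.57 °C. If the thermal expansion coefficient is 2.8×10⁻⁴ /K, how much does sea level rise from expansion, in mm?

about 27 mm

Δh = αΔT·H = 2.8×10⁻⁴ × 0.57 × 170 = 0.027132 m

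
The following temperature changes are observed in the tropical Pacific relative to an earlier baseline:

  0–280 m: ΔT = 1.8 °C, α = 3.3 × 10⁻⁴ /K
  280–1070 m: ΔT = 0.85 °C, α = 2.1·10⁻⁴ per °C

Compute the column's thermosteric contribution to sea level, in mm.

307 mm

0–280 m: 280 × 1.8 × 3.3×10⁻⁴ = 0.16632 m
Layer 2: 790 × 2.1×10⁻⁴ × 0.85 = 0.141015 m
Δh = 0.16632 + 0.141015 = 0.307335 m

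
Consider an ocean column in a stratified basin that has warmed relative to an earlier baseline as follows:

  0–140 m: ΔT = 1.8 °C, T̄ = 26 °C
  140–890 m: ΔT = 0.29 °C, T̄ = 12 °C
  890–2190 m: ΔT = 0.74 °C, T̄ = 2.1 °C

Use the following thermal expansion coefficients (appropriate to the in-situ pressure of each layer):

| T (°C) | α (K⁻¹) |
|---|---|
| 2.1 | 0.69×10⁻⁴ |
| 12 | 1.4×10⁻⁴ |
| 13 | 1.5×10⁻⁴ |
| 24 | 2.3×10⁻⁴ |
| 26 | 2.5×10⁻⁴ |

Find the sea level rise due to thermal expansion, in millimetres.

Layer 1 at 26 °C → α = 2.5×10⁻⁴ K⁻¹
Layer 2 at 12 °C → α = 1.4×10⁻⁴ K⁻¹
Layer 3 at 2.1 °C → α = 0.69×10⁻⁴ K⁻¹
1.8 × 140 × 2.5×10⁻⁴ = 0.06300 m
Layer 2: 1.4×10⁻⁴ × 0.29 × 750 = 0.03045 m
0.69×10⁻⁴ × 0.74 × 1300 = 0.066378 m
Δh = 0.06300 + 0.03045 + 0.066378 = 0.159828 m

Δh = 160 mm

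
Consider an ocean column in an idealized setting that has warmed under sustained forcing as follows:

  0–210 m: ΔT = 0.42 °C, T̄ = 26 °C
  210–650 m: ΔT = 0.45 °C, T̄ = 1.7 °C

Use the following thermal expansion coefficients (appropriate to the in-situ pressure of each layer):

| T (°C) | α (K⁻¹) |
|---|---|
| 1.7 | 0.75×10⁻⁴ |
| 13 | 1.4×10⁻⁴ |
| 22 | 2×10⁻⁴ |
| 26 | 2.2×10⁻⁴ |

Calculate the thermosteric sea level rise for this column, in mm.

34 mm

Layer 1 at 26 °C → α = 2.2×10⁻⁴ K⁻¹
Layer 2 at 1.7 °C → α = 0.75×10⁻⁴ K⁻¹
0–210 m: 210 × 0.42 × 2.2×10⁻⁴ = 0.019404 m
Layer 2: 0.75×10⁻⁴ × 0.45 × 440 = 0.01485 m
Δh = 0.019404 + 0.01485 = 0.034254 m ≈ 34 mm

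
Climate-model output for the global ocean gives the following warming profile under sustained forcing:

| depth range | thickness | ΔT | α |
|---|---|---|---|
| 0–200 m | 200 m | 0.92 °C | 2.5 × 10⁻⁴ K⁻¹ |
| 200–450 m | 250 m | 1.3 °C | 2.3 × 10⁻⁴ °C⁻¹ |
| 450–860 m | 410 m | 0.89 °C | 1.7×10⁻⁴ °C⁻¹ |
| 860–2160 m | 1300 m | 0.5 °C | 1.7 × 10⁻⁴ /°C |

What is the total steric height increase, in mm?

293 mm

0.92 × 2.5×10⁻⁴ × 200 = 0.04600 m
Layer 2: 250 × 2.3×10⁻⁴ × 1.3 = 0.07475 m
1.7×10⁻⁴ × 410 × 0.89 = 0.062033 m
1300 × 1.7×10⁻⁴ × 0.5 = 0.11050 m
Δh = 0.04600 + 0.07475 + 0.062033 + 0.11050 = 0.293283 m ≈ 293 mm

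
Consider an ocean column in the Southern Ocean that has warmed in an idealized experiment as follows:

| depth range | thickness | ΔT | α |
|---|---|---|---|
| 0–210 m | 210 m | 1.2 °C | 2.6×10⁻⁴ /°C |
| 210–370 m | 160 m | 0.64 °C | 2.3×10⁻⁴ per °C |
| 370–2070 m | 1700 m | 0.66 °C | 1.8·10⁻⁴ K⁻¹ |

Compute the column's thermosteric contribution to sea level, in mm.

0–210 m: 1.2 × 210 × 2.6×10⁻⁴ = 0.06552 m
Layer 2: 2.3×10⁻⁴ × 160 × 0.64 = 0.023552 m
1.8×10⁻⁴ × 0.66 × 1700 = 0.20196 m
Δh = 0.06552 + 0.023552 + 0.20196 = 0.291032 m ≈ 290 mm

290 mm of thermosteric rise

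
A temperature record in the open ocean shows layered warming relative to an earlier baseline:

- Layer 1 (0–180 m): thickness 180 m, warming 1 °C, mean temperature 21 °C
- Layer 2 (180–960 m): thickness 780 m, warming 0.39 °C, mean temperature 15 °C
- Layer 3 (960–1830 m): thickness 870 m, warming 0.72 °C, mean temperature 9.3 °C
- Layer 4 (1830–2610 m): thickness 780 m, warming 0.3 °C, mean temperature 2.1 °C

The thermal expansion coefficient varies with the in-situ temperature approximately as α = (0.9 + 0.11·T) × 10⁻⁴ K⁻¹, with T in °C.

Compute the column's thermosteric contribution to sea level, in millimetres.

282 mm of thermosteric rise

Layer 1: α = (0.9 + 0.11×21)×10⁻⁴ = 3.21×10⁻⁴ K⁻¹
Layer 2: α = (0.9 + 0.11×15)×10⁻⁴ = 2.55×10⁻⁴ K⁻¹
Layer 3: α = (0.9 + 0.11×9.3)×10⁻⁴ = 1.923×10⁻⁴ K⁻¹
Layer 4: α = (0.9 + 0.11×2.1)×10⁻⁴ = 1.131×10⁻⁴ K⁻¹
0–180 m: 1 × 180 × 3.21×10⁻⁴ = 0.05778 m
180–960 m: 0.39 × 780 × 2.55×10⁻⁴ = 0.077571 m
870 × 1.923×10⁻⁴ × 0.72 = 0.12045672 m
1830–2610 m: 780 × 0.3 × 1.131×10⁻⁴ = 0.0264654 m
Δh = 0.05778 + 0.077571 + 0.12045672 + 0.0264654 = 0.28227312 m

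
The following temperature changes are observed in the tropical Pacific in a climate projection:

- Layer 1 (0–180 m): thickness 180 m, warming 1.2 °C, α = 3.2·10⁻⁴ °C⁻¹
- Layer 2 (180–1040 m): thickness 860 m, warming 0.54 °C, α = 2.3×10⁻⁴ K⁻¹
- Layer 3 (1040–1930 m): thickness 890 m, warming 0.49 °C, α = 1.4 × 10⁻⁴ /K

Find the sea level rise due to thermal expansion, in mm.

Layer 1: 180 × 1.2 × 3.2×10⁻⁴ = 0.06912 m
2.3×10⁻⁴ × 860 × 0.54 = 0.106812 m
Layer 3: 890 × 1.4×10⁻⁴ × 0.49 = 0.061054 m
Δh = 0.06912 + 0.106812 + 0.061054 = 0.236986 m ≈ 237 mm

Δh = 237 mm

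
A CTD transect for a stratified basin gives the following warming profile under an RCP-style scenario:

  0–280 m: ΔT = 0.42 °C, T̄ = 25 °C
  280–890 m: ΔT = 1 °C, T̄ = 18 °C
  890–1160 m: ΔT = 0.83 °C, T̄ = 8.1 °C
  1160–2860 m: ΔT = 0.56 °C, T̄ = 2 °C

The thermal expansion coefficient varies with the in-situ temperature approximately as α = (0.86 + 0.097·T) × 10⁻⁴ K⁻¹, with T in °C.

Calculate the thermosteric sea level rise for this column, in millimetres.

335 mm

Layer 1: α = (0.86 + 0.097×25)×10⁻⁴ = 3.285×10⁻⁴ K⁻¹
Layer 2: α = (0.86 + 0.097×18)×10⁻⁴ = 2.606×10⁻⁴ K⁻¹
Layer 3: α = (0.86 + 0.097×8.1)×10⁻⁴ = 1.6457×10⁻⁴ K⁻¹
Layer 4: α = (0.86 + 0.097×2)×10⁻⁴ = 1.054×10⁻⁴ K⁻¹
3.285×10⁻⁴ × 0.42 × 280 = 0.0386316 m
2.606×10⁻⁴ × 610 × 1 = 0.158966 m
Layer 3: 0.83 × 270 × 1.6457×10⁻⁴ = 0.036880137 m
0.56 × 1700 × 1.054×10⁻⁴ = 0.1003408 m
Δh = 0.0386316 + 0.158966 + 0.036880137 + 0.1003408 = 0.334818537 m ≈ 335 mm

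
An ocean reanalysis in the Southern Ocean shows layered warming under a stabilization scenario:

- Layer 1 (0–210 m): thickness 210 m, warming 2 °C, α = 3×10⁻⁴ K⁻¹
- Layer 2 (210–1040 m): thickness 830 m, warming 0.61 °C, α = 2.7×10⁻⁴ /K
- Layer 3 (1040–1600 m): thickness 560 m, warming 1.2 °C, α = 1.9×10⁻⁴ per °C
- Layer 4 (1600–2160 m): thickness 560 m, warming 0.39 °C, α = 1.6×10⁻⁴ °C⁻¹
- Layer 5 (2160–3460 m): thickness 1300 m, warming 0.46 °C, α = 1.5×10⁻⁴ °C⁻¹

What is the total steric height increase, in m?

2 × 3×10⁻⁴ × 210 = 0.12600 m
Layer 2: 2.7×10⁻⁴ × 0.61 × 830 = 0.136701 m
1.2 × 560 × 1.9×10⁻⁴ = 0.12768 m
560 × 1.6×10⁻⁴ × 0.39 = 0.034944 m
2160–3460 m: 1300 × 1.5×10⁻⁴ × 0.46 = 0.08970 m
Δh = 0.12600 + 0.136701 + 0.12768 + 0.034944 + 0.08970 = 0.515025 m

Δh ≈ 0.52 m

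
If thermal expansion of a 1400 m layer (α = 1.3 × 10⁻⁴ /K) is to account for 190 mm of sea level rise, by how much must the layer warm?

ΔT = Δh/(αH) = 0.19 / (1.3×10⁻⁴ × 1400) ≈ 1.044 °C

about 1.04 °C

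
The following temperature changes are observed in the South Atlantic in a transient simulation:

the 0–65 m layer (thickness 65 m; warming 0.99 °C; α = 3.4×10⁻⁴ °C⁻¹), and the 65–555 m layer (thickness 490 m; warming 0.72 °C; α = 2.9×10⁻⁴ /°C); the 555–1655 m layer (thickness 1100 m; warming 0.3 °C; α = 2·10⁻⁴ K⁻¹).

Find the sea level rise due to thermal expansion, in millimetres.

about 190 mm

Layer 1: 3.4×10⁻⁴ × 65 × 0.99 = 0.021879 m
Layer 2: 490 × 0.72 × 2.9×10⁻⁴ = 0.102312 m
Layer 3: 2×10⁻⁴ × 0.3 × 1100 = 0.06600 m
Δh = 0.021879 + 0.102312 + 0.06600 = 0.190191 m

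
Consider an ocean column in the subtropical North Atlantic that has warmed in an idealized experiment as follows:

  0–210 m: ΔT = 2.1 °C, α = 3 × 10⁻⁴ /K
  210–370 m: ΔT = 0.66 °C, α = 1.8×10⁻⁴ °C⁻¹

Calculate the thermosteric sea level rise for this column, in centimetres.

2.1 × 3×10⁻⁴ × 210 = 0.13230 m
Layer 2: 1.8×10⁻⁴ × 160 × 0.66 = 0.019008 m
Δh = 0.13230 + 0.019008 = 0.151308 m

15 cm of thermosteric rise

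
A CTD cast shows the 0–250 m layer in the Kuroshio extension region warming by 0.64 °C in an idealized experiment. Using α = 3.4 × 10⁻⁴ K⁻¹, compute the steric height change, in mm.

Δh ≈ 54.4 mm

Δh = αΔT·H = 3.4×10⁻⁴ × 0.64 × 250 = 0.05440 m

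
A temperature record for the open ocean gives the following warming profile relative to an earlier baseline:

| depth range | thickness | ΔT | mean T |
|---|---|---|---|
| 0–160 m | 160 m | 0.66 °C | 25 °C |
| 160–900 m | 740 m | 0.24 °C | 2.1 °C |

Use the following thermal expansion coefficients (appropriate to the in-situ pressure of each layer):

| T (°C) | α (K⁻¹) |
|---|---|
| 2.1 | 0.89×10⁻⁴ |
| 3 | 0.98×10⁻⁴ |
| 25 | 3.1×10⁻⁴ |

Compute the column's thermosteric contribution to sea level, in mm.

Δh ≈ 48.5 mm

Layer 1 at 25 °C → α = 3.1×10⁻⁴ K⁻¹
Layer 2 at 2.1 °C → α = 0.89×10⁻⁴ K⁻¹
0–160 m: 160 × 3.1×10⁻⁴ × 0.66 = 0.032736 m
Layer 2: 0.24 × 740 × 0.89×10⁻⁴ = 0.0158064 m
Δh = 0.032736 + 0.0158064 = 0.0485424 m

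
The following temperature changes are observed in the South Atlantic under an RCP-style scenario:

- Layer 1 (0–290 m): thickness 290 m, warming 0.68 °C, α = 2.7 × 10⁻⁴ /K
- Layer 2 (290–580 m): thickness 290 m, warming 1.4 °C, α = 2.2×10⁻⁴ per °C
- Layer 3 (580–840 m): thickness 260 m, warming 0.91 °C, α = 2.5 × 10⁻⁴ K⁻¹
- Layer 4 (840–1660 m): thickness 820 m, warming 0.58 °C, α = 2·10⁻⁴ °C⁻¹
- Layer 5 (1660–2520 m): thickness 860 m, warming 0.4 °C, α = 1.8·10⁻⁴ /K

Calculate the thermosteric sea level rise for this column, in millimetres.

Δh = 359 mm

Layer 1: 290 × 2.7×10⁻⁴ × 0.68 = 0.053244 m
290–580 m: 290 × 1.4 × 2.2×10⁻⁴ = 0.08932 m
260 × 0.91 × 2.5×10⁻⁴ = 0.05915 m
Layer 4: 820 × 0.58 × 2×10⁻⁴ = 0.09512 m
1660–2520 m: 0.4 × 860 × 1.8×10⁻⁴ = 0.06192 m
Δh = 0.053244 + 0.08932 + 0.05915 + 0.09512 + 0.06192 = 0.358754 m ≈ 359 mm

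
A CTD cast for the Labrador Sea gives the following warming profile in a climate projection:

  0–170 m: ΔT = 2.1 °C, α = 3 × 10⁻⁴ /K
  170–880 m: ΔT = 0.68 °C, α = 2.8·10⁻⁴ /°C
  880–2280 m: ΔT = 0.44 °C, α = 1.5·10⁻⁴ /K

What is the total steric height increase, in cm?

0–170 m: 2.1 × 170 × 3×10⁻⁴ = 0.10710 m
170–880 m: 0.68 × 2.8×10⁻⁴ × 710 = 0.135184 m
0.44 × 1.5×10⁻⁴ × 1400 = 0.09240 m
Δh = 0.10710 + 0.135184 + 0.09240 = 0.334684 m

33.5 cm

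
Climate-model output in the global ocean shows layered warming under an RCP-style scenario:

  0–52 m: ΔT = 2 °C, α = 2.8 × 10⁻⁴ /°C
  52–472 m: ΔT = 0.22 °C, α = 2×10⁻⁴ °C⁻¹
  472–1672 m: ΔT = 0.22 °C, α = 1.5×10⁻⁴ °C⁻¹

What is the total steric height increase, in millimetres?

about 87.2 mm

0–52 m: 52 × 2.8×10⁻⁴ × 2 = 0.02912 m
420 × 2×10⁻⁴ × 0.22 = 0.01848 m
Layer 3: 1.5×10⁻⁴ × 0.22 × 1200 = 0.03960 m
Δh = 0.02912 + 0.01848 + 0.03960 = 0.08720 m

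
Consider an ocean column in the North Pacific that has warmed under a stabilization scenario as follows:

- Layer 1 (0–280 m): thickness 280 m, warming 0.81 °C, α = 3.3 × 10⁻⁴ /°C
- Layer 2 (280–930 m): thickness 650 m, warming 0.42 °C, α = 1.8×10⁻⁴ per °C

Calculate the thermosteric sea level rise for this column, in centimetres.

about 12 cm

3.3×10⁻⁴ × 0.81 × 280 = 0.074844 m
280–930 m: 650 × 0.42 × 1.8×10⁻⁴ = 0.04914 m
Δh = 0.074844 + 0.04914 = 0.123984 m ≈ 12 cm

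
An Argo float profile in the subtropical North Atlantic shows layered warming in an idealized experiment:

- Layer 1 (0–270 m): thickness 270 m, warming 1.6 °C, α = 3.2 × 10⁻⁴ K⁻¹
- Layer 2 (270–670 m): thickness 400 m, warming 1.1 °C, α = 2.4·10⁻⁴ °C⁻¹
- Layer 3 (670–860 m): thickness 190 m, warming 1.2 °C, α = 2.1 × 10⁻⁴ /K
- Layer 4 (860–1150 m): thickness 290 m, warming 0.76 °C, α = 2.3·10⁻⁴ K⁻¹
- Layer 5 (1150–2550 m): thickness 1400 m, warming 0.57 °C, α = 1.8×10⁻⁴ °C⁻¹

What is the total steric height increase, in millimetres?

490 mm of thermosteric rise

3.2×10⁻⁴ × 1.6 × 270 = 0.13824 m
1.1 × 400 × 2.4×10⁻⁴ = 0.10560 m
1.2 × 190 × 2.1×10⁻⁴ = 0.04788 m
290 × 0.76 × 2.3×10⁻⁴ = 0.050692 m
0.57 × 1400 × 1.8×10⁻⁴ = 0.14364 m
Δh = 0.13824 + 0.10560 + 0.04788 + 0.050692 + 0.14364 = 0.486052 m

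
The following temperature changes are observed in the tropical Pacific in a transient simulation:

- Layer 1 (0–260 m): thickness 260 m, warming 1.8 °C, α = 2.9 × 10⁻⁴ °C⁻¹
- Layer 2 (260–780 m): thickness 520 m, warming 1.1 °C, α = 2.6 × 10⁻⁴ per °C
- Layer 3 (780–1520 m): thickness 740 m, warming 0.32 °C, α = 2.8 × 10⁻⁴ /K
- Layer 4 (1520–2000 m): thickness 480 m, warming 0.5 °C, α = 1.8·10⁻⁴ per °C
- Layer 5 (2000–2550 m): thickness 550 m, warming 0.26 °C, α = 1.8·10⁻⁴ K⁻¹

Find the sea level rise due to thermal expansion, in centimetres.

Layer 1: 2.9×10⁻⁴ × 260 × 1.8 = 0.13572 m
Layer 2: 520 × 1.1 × 2.6×10⁻⁴ = 0.14872 m
0.32 × 2.8×10⁻⁴ × 740 = 0.066304 m
Layer 4: 1.8×10⁻⁴ × 0.5 × 480 = 0.04320 m
2000–2550 m: 1.8×10⁻⁴ × 550 × 0.26 = 0.02574 m
Δh = 0.13572 + 0.14872 + 0.066304 + 0.04320 + 0.02574 = 0.419684 m

42.0 cm of thermosteric rise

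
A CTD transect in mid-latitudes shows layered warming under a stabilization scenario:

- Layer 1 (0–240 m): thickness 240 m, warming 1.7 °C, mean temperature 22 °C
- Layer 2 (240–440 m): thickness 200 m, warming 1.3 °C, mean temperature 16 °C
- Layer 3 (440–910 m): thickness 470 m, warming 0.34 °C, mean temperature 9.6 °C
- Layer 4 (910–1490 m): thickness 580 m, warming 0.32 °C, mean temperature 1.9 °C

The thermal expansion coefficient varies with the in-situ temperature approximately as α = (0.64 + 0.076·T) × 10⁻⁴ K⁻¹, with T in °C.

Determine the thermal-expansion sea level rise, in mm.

179 mm of thermosteric rise

Layer 1: α = (0.64 + 0.076×22)×10⁻⁴ = 2.312×10⁻⁴ K⁻¹
Layer 2: α = (0.64 + 0.076×16)×10⁻⁴ = 1.856×10⁻⁴ K⁻¹
Layer 3: α = (0.64 + 0.076×9.6)×10⁻⁴ = 1.3696×10⁻⁴ K⁻¹
Layer 4: α = (0.64 + 0.076×1.9)×10⁻⁴ = 0.7844×10⁻⁴ K⁻¹
0–240 m: 2.312×10⁻⁴ × 1.7 × 240 = 0.0943296 m
240–440 m: 1.3 × 200 × 1.856×10⁻⁴ = 0.048256 m
440–910 m: 0.34 × 1.3696×10⁻⁴ × 470 = 0.021886208 m
Layer 4: 0.7844×10⁻⁴ × 580 × 0.32 = 0.014558464 m
Δh = 0.0943296 + 0.048256 + 0.021886208 + 0.014558464 = 0.179030272 m ≈ 179 mm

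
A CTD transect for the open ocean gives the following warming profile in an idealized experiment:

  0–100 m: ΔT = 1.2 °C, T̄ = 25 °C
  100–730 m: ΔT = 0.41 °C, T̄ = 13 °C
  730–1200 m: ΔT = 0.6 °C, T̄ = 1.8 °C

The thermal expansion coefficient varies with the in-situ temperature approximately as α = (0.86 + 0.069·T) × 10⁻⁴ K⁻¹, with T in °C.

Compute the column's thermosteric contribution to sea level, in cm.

Layer 1: α = (0.86 + 0.069×25)×10⁻⁴ = 2.585×10⁻⁴ K⁻¹
Layer 2: α = (0.86 + 0.069×13)×10⁻⁴ = 1.757×10⁻⁴ K⁻¹
Layer 3: α = (0.86 + 0.069×1.8)×10⁻⁴ = 0.9842×10⁻⁴ K⁻¹
0–100 m: 1.2 × 100 × 2.585×10⁻⁴ = 0.03102 m
Layer 2: 0.41 × 1.757×10⁻⁴ × 630 = 0.04538331 m
0.9842×10⁻⁴ × 0.6 × 470 = 0.02775444 m
Δh = 0.03102 + 0.04538331 + 0.02775444 = 0.10415775 m

Δh = 10.4 cm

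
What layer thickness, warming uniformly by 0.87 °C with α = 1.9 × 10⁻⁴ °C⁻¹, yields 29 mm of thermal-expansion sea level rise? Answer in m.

H = Δh/(αΔT) = 0.029 / (1.9×10⁻⁴ × 0.87) ≈ 175.4 m

about 175 m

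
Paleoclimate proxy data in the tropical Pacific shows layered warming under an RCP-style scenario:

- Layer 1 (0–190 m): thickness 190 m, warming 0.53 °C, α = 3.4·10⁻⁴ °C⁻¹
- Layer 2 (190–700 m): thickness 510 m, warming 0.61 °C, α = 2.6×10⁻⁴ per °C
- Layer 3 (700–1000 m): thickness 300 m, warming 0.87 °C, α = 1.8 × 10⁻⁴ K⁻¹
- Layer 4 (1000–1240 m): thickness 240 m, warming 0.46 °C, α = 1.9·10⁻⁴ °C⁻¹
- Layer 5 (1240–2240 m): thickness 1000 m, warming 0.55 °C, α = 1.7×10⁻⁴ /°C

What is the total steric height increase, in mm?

Layer 1: 190 × 0.53 × 3.4×10⁻⁴ = 0.034238 m
Layer 2: 2.6×10⁻⁴ × 510 × 0.61 = 0.080886 m
300 × 1.8×10⁻⁴ × 0.87 = 0.04698 m
Layer 4: 1.9×10⁻⁴ × 0.46 × 240 = 0.020976 m
1000 × 0.55 × 1.7×10⁻⁴ = 0.09350 m
Δh = 0.034238 + 0.080886 + 0.04698 + 0.020976 + 0.09350 = 0.27658 m

Δh ≈ 280 mm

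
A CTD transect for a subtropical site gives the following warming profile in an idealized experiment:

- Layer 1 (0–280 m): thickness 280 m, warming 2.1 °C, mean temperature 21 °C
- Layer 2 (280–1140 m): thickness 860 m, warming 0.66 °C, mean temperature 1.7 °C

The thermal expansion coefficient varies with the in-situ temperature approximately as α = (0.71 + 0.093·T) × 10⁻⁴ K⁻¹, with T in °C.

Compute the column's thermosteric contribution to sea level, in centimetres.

Δh = 21 cm

Layer 1: α = (0.71 + 0.093×21)×10⁻⁴ = 2.663×10⁻⁴ K⁻¹
Layer 2: α = (0.71 + 0.093×1.7)×10⁻⁴ = 0.8681×10⁻⁴ K⁻¹
2.1 × 280 × 2.663×10⁻⁴ = 0.1565844 m
Layer 2: 860 × 0.8681×10⁻⁴ × 0.66 = 0.049273356 m
Δh = 0.1565844 + 0.049273356 = 0.205857756 m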